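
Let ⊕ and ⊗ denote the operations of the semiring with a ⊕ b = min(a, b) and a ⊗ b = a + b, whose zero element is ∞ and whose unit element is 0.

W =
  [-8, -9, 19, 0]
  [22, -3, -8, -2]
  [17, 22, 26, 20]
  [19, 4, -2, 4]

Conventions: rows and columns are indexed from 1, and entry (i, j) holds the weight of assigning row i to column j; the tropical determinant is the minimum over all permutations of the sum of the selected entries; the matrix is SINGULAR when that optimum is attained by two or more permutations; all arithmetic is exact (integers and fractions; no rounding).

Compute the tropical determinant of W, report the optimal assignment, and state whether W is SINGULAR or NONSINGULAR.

σ = (1, 2, 3, 4): (-8) + (-3) + 26 + 4 = 19
σ = (1, 2, 4, 3): (-8) + (-3) + 20 + (-2) = 7
σ = (1, 3, 2, 4): (-8) + (-8) + 22 + 4 = 10
σ = (1, 3, 4, 2): (-8) + (-8) + 20 + 4 = 8
σ = (1, 4, 2, 3): (-8) + (-2) + 22 + (-2) = 10
σ = (1, 4, 3, 2): (-8) + (-2) + 26 + 4 = 20
σ = (2, 1, 3, 4): (-9) + 22 + 26 + 4 = 43
σ = (2, 1, 4, 3): (-9) + 22 + 20 + (-2) = 31
σ = (2, 3, 1, 4): (-9) + (-8) + 17 + 4 = 4
σ = (2, 3, 4, 1): (-9) + (-8) + 20 + 19 = 22
σ = (2, 4, 1, 3): (-9) + (-2) + 17 + (-2) = 4
σ = (2, 4, 3, 1): (-9) + (-2) + 26 + 19 = 34
σ = (3, 1, 2, 4): 19 + 22 + 22 + 4 = 67
σ = (3, 1, 4, 2): 19 + 22 + 20 + 4 = 65
σ = (3, 2, 1, 4): 19 + (-3) + 17 + 4 = 37
σ = (3, 2, 4, 1): 19 + (-3) + 20 + 19 = 55
σ = (3, 4, 1, 2): 19 + (-2) + 17 + 4 = 38
σ = (3, 4, 2, 1): 19 + (-2) + 22 + 19 = 58
σ = (4, 1, 2, 3): 0 + 22 + 22 + (-2) = 42
σ = (4, 1, 3, 2): 0 + 22 + 26 + 4 = 52
σ = (4, 2, 1, 3): 0 + (-3) + 17 + (-2) = 12
σ = (4, 2, 3, 1): 0 + (-3) + 26 + 19 = 42
σ = (4, 3, 1, 2): 0 + (-8) + 17 + 4 = 13
σ = (4, 3, 2, 1): 0 + (-8) + 22 + 19 = 33
Optimal value attained by: σ = (2, 3, 1, 4).
Answer: det⊕(W) = 4; verdict: SINGULAR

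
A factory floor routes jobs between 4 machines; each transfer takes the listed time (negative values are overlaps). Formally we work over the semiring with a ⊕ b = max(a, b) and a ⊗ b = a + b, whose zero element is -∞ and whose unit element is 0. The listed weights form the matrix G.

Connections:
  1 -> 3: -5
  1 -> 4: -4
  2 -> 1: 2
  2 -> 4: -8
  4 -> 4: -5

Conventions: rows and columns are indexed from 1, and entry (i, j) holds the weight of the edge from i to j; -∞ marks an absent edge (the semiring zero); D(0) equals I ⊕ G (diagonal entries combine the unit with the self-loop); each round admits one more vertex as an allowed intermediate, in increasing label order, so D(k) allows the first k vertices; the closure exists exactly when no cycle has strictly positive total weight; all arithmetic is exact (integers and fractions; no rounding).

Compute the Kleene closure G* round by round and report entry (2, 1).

D(0):
  [0, -∞, -5, -4]
  [2, 0, -∞, -8]
  [-∞, -∞, 0, -∞]
  [-∞, -∞, -∞, 0]
D(1):
  [0, -∞, -5, -4]
  [2, 0, -3, -2]
  [-∞, -∞, 0, -∞]
  [-∞, -∞, -∞, 0]
D(2):
  [0, -∞, -5, -4]
  [2, 0, -3, -2]
  [-∞, -∞, 0, -∞]
  [-∞, -∞, -∞, 0]
D(3):
  [0, -∞, -5, -4]
  [2, 0, -3, -2]
  [-∞, -∞, 0, -∞]
  [-∞, -∞, -∞, 0]
D(4):
  [0, -∞, -5, -4]
  [2, 0, -3, -2]
  [-∞, -∞, 0, -∞]
  [-∞, -∞, -∞, 0]
Answer: G*[2][1] = 2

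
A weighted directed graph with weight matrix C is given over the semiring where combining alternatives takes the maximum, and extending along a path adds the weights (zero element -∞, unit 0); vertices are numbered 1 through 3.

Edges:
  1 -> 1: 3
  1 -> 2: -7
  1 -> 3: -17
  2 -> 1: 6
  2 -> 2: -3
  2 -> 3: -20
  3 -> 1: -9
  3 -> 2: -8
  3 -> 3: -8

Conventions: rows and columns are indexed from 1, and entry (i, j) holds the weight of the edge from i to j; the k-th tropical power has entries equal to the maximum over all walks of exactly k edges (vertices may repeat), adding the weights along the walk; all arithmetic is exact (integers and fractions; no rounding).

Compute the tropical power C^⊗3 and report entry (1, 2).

C^⊗2:
  [6, -4, -14]
  [9, -1, -11]
  [-2, -11, -16]
C^⊗3:
  [9, -1, -11]
  [12, 2, -8]
  [1, -9, -19]
Key observation: the optimum is the walk 1->1->1->2, with weight 3 + 3 + (-7) = -1.
Optimal value attained by: walk 1->1->1->2.
Answer: (C^⊗3)[1][2] = -1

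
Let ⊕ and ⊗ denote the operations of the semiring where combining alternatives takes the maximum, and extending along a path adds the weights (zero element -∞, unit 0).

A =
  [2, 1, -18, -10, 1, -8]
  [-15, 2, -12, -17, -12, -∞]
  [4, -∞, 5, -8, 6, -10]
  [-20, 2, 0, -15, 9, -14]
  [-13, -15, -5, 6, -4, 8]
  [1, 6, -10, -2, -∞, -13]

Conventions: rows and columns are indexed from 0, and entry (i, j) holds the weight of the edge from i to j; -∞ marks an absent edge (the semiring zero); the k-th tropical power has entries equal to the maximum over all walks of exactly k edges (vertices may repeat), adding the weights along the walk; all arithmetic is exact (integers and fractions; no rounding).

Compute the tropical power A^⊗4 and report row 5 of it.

A^⊗2:
  [4, 3, -4, 7, 3, 9]
  [-8, 4, -7, -6, -6, -4]
  [9, 5, 10, 12, 11, 14]
  [4, 4, 5, 15, 6, 17]
  [9, 14, 6, 6, 15, 4]
  [3, 8, -2, -9, 7, -7]
A^⊗3:
  [10, 15, 7, 9, 16, 11]
  [-3, 6, -2, 0, 3, 2]
  [15, 20, 15, 17, 21, 19]
  [18, 23, 15, 15, 24, 14]
  [11, 16, 11, 21, 15, 23]
  [5, 10, 3, 13, 4, 15]
A^⊗4:
  [12, 17, 12, 22, 18, 24]
  [3, 8, 3, 9, 9, 11]
  [20, 25, 20, 27, 26, 29]
  [20, 25, 20, 30, 24, 32]
  [24, 29, 21, 21, 30, 23]
  [16, 21, 13, 13, 22, 12]
Answer: row 5 of A^⊗4 = [16, 21, 13, 13, 22, 12]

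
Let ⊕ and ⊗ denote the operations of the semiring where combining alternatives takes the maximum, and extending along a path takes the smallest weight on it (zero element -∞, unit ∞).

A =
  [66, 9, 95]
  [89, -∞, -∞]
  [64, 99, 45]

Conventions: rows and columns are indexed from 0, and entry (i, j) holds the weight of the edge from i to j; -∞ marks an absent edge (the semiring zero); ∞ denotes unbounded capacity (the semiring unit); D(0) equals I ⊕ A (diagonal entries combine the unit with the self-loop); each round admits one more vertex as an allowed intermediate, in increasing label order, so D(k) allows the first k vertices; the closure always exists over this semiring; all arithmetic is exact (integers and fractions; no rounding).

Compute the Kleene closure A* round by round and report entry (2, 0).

D(0):
  [∞, 9, 95]
  [89, ∞, -∞]
  [64, 99, ∞]
D(1):
  [∞, 9, 95]
  [89, ∞, 89]
  [64, 99, ∞]
D(2):
  [∞, 9, 95]
  [89, ∞, 89]
  [89, 99, ∞]
D(3):
  [∞, 95, 95]
  [89, ∞, 89]
  [89, 99, ∞]
Answer: A*[2][0] = 89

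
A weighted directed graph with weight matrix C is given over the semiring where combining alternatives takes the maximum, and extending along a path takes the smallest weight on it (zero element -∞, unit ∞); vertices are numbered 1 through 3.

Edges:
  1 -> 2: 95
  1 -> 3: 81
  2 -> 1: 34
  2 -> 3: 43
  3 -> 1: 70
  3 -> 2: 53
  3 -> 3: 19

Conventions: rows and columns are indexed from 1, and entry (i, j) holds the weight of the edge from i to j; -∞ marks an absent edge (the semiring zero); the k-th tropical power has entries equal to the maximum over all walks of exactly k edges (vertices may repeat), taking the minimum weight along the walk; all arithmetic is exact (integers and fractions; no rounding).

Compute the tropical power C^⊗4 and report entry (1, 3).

C^⊗2:
  [70, 53, 43]
  [43, 43, 34]
  [34, 70, 70]
C^⊗3:
  [43, 70, 70]
  [34, 43, 43]
  [70, 53, 43]
C^⊗4:
  [70, 53, 43]
  [43, 43, 43]
  [43, 70, 70]
Key observation: the optimum is the walk 1->2->3->1->3, with weight 95 min 43 min 70 min 81 = 43.
Optimal value attained by: walk 1->2->3->1->3.
Answer: (C^⊗4)[1][3] = 43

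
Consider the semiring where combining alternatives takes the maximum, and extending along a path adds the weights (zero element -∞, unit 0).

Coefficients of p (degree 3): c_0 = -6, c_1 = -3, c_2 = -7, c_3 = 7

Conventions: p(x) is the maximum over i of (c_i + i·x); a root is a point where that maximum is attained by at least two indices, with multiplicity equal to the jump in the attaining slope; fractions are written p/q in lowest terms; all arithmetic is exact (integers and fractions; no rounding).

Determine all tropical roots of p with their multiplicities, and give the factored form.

hull edge (i=0, c=-6) to (i=3, c=7): slope 13/3, span 3
Factored form: p(x) = 7 ⊗ (x ⊕ (-13/3)) ⊗ (x ⊕ (-13/3)) ⊗ (x ⊕ (-13/3))
Answer: roots = -13/3 (mult 3)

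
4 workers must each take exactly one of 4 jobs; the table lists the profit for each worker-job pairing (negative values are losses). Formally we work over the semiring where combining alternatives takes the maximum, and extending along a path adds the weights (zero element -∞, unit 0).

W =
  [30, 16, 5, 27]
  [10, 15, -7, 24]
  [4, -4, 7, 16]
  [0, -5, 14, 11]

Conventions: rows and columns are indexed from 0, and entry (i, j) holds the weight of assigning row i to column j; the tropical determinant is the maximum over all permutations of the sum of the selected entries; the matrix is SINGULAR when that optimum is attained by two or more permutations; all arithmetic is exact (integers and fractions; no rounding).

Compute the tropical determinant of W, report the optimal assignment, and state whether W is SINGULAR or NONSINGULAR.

σ = (0, 1, 2, 3): 30 + 15 + 7 + 11 = 63
σ = (0, 1, 3, 2): 30 + 15 + 16 + 14 = 75
σ = (0, 2, 1, 3): 30 + (-7) + (-4) + 11 = 30
σ = (0, 2, 3, 1): 30 + (-7) + 16 + (-5) = 34
σ = (0, 3, 1, 2): 30 + 24 + (-4) + 14 = 64
σ = (0, 3, 2, 1): 30 + 24 + 7 + (-5) = 56
σ = (1, 0, 2, 3): 16 + 10 + 7 + 11 = 44
σ = (1, 0, 3, 2): 16 + 10 + 16 + 14 = 56
σ = (1, 2, 0, 3): 16 + (-7) + 4 + 11 = 24
σ = (1, 2, 3, 0): 16 + (-7) + 16 + 0 = 25
σ = (1, 3, 0, 2): 16 + 24 + 4 + 14 = 58
σ = (1, 3, 2, 0): 16 + 24 + 7 + 0 = 47
σ = (2, 0, 1, 3): 5 + 10 + (-4) + 11 = 22
σ = (2, 0, 3, 1): 5 + 10 + 16 + (-5) = 26
σ = (2, 1, 0, 3): 5 + 15 + 4 + 11 = 35
σ = (2, 1, 3, 0): 5 + 15 + 16 + 0 = 36
σ = (2, 3, 0, 1): 5 + 24 + 4 + (-5) = 28
σ = (2, 3, 1, 0): 5 + 24 + (-4) + 0 = 25
σ = (3, 0, 1, 2): 27 + 10 + (-4) + 14 = 47
σ = (3, 0, 2, 1): 27 + 10 + 7 + (-5) = 39
σ = (3, 1, 0, 2): 27 + 15 + 4 + 14 = 60
σ = (3, 1, 2, 0): 27 + 15 + 7 + 0 = 49
σ = (3, 2, 0, 1): 27 + (-7) + 4 + (-5) = 19
σ = (3, 2, 1, 0): 27 + (-7) + (-4) + 0 = 16
Optimal value attained by: σ = (0, 1, 3, 2).
Answer: det⊕(W) = 75; verdict: NONSINGULAR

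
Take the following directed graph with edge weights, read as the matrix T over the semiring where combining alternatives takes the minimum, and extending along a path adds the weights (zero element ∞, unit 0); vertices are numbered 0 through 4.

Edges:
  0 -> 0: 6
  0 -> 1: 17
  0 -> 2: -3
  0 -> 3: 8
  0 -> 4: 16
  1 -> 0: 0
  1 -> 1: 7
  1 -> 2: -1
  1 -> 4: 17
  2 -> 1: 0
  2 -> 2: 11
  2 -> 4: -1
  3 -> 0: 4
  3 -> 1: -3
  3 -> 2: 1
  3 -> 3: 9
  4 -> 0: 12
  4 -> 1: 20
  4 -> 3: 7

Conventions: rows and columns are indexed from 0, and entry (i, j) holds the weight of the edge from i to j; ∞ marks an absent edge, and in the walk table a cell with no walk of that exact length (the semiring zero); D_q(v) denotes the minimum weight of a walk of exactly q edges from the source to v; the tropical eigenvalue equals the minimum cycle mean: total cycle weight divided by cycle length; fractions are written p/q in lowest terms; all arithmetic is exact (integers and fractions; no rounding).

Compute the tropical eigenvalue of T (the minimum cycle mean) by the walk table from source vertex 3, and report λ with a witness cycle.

q=0: [∞, ∞, ∞, 0, ∞]
q=1: [4, -3, 1, 9, ∞]
q=2: [-3, 1, -4, 12, 0]
q=3: [1, -4, -6, 5, -5]
q=4: [-4, -6, -5, 2, -7]
q=5: [-6, -5, -7, 0, -6]
Optimal cycle mean attained by: cycle 0->2->1->0, total (-3) + 0 + 0, length 3.
Answer: λ = -1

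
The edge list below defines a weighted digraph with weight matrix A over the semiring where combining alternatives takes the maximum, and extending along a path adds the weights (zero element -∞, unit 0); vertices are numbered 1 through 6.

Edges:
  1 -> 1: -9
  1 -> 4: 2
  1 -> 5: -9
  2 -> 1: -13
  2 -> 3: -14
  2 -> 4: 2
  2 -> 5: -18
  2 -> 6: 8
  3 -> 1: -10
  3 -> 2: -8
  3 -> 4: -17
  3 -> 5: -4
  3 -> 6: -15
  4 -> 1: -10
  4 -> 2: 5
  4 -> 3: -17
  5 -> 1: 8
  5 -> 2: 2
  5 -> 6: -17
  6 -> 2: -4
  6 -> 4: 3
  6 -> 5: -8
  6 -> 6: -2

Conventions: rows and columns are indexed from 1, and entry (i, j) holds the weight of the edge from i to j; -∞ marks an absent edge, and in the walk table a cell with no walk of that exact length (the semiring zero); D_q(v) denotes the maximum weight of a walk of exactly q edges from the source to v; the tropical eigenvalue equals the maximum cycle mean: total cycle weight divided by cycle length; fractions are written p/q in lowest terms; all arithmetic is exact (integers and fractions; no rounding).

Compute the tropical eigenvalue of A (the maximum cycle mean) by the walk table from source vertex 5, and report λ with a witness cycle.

q=0: [-∞, -∞, -∞, -∞, 0, -∞]
q=1: [8, 2, -∞, -∞, -∞, -17]
q=2: [-1, -21, -12, 10, -1, 10]
q=3: [7, 15, -7, 13, 2, 8]
q=4: [10, 18, 1, 17, 0, 23]
q=5: [8, 22, 4, 26, 15, 26]
q=6: [23, 31, 9, 29, 18, 30]
Optimal cycle mean attained by: cycle 2->6->4->2, total 8 + 3 + 5, length 3.
Answer: λ = 16/3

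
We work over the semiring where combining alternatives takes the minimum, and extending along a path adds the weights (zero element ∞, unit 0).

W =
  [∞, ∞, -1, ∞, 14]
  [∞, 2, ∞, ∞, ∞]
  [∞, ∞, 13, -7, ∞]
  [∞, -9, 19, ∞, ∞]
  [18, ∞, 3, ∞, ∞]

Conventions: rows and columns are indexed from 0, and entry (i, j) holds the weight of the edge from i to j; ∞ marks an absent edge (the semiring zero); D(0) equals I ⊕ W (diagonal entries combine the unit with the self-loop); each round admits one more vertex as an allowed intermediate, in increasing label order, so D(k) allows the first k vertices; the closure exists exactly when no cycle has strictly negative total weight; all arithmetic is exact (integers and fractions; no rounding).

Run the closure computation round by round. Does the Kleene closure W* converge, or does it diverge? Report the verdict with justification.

D(0):
  [0, ∞, -1, ∞, 14]
  [∞, 0, ∞, ∞, ∞]
  [∞, ∞, 0, -7, ∞]
  [∞, -9, 19, 0, ∞]
  [18, ∞, 3, ∞, 0]
D(1):
  [0, ∞, -1, ∞, 14]
  [∞, 0, ∞, ∞, ∞]
  [∞, ∞, 0, -7, ∞]
  [∞, -9, 19, 0, ∞]
  [18, ∞, 3, ∞, 0]
D(2):
  [0, ∞, -1, ∞, 14]
  [∞, 0, ∞, ∞, ∞]
  [∞, ∞, 0, -7, ∞]
  [∞, -9, 19, 0, ∞]
  [18, ∞, 3, ∞, 0]
D(3):
  [0, ∞, -1, -8, 14]
  [∞, 0, ∞, ∞, ∞]
  [∞, ∞, 0, -7, ∞]
  [∞, -9, 19, 0, ∞]
  [18, ∞, 3, -4, 0]
D(4):
  [0, -17, -1, -8, 14]
  [∞, 0, ∞, ∞, ∞]
  [∞, -16, 0, -7, ∞]
  [∞, -9, 19, 0, ∞]
  [18, -13, 3, -4, 0]
D(5):
  [0, -17, -1, -8, 14]
  [∞, 0, ∞, ∞, ∞]
  [∞, -16, 0, -7, ∞]
  [∞, -9, 19, 0, ∞]
  [18, -13, 3, -4, 0]
Key observation: every diagonal entry stays at the unit through all rounds, so no improving cycle exists.
Answer: CONVERGES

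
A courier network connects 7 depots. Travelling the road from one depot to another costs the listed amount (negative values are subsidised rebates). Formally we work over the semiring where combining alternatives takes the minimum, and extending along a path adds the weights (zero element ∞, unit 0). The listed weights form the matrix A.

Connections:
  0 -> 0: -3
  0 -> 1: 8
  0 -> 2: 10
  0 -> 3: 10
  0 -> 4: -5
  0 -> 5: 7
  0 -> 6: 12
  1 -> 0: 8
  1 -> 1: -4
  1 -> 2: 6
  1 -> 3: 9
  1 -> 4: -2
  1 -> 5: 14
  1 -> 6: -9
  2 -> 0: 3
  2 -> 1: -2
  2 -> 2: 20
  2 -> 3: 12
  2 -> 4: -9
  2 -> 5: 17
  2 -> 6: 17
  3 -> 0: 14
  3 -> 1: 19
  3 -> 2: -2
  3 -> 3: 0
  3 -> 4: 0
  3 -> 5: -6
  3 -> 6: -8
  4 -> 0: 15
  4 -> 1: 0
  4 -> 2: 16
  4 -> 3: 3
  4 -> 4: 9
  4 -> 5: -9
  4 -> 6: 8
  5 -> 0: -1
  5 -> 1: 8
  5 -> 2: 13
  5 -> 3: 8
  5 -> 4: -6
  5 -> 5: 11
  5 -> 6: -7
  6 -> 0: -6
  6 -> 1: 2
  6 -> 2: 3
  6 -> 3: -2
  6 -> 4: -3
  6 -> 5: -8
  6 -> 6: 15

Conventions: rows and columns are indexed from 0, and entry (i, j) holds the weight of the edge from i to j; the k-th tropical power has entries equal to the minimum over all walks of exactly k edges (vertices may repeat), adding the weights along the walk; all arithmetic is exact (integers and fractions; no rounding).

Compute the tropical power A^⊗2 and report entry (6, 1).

A^⊗2:
  [-6, -5, 7, -2, -8, -14, -1]
  [-15, -8, -6, -11, -12, -17, -13]
  [0, -9, 4, -6, -4, -18, -11]
  [-14, -6, -5, -10, -12, -16, -13]
  [-10, -4, 1, -1, -15, -3, -16]
  [-13, -6, -4, -9, -10, -15, -1]
  [-9, -3, -4, -2, -14, -12, -15]
Key observation: the optimum is the walk 6->4->1, with weight (-3) + 0 = -3.
Optimal value attained by: walk 6->4->1.
Answer: (A^⊗2)[6][1] = -3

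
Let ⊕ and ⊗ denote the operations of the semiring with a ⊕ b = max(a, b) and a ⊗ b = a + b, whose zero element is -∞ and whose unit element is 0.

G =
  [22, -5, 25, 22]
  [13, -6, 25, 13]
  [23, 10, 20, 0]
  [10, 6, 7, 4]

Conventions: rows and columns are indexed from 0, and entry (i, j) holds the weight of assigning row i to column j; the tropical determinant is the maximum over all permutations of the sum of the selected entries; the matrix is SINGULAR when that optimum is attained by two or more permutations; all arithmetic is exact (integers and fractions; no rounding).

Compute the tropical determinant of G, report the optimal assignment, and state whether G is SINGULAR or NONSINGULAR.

σ = (0, 1, 2, 3): 22 + (-6) + 20 + 4 = 40
σ = (0, 1, 3, 2): 22 + (-6) + 0 + 7 = 23
σ = (0, 2, 1, 3): 22 + 25 + 10 + 4 = 61
σ = (0, 2, 3, 1): 22 + 25 + 0 + 6 = 53
σ = (0, 3, 1, 2): 22 + 13 + 10 + 7 = 52
σ = (0, 3, 2, 1): 22 + 13 + 20 + 6 = 61
σ = (1, 0, 2, 3): (-5) + 13 + 20 + 4 = 32
σ = (1, 0, 3, 2): (-5) + 13 + 0 + 7 = 15
σ = (1, 2, 0, 3): (-5) + 25 + 23 + 4 = 47
σ = (1, 2, 3, 0): (-5) + 25 + 0 + 10 = 30
σ = (1, 3, 0, 2): (-5) + 13 + 23 + 7 = 38
σ = (1, 3, 2, 0): (-5) + 13 + 20 + 10 = 38
σ = (2, 0, 1, 3): 25 + 13 + 10 + 4 = 52
σ = (2, 0, 3, 1): 25 + 13 + 0 + 6 = 44
σ = (2, 1, 0, 3): 25 + (-6) + 23 + 4 = 46
σ = (2, 1, 3, 0): 25 + (-6) + 0 + 10 = 29
σ = (2, 3, 0, 1): 25 + 13 + 23 + 6 = 67
σ = (2, 3, 1, 0): 25 + 13 + 10 + 10 = 58
σ = (3, 0, 1, 2): 22 + 13 + 10 + 7 = 52
σ = (3, 0, 2, 1): 22 + 13 + 20 + 6 = 61
σ = (3, 1, 0, 2): 22 + (-6) + 23 + 7 = 46
σ = (3, 1, 2, 0): 22 + (-6) + 20 + 10 = 46
σ = (3, 2, 0, 1): 22 + 25 + 23 + 6 = 76
σ = (3, 2, 1, 0): 22 + 25 + 10 + 10 = 67
Optimal value attained by: σ = (3, 2, 0, 1).
Answer: det⊕(G) = 76; verdict: NONSINGULAR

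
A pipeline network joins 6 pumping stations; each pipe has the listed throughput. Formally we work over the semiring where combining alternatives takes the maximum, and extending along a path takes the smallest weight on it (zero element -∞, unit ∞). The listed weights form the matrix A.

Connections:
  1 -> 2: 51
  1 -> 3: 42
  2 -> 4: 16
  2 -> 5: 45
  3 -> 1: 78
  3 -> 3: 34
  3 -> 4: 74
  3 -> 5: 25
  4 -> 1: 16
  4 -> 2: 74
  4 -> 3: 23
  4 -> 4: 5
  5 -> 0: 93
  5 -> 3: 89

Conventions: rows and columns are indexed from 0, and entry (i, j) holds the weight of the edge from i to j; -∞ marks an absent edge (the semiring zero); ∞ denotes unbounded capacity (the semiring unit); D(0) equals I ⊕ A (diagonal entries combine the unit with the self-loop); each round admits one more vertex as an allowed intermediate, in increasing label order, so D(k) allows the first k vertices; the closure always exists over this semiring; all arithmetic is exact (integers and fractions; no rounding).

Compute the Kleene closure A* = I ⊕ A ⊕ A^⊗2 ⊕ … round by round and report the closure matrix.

D(0):
  [∞, -∞, -∞, -∞, -∞, -∞]
  [-∞, ∞, 51, 42, -∞, -∞]
  [-∞, -∞, ∞, -∞, 16, 45]
  [-∞, 78, -∞, ∞, 74, 25]
  [-∞, 16, 74, 23, ∞, -∞]
  [93, -∞, -∞, 89, -∞, ∞]
D(1):
  [∞, -∞, -∞, -∞, -∞, -∞]
  [-∞, ∞, 51, 42, -∞, -∞]
  [-∞, -∞, ∞, -∞, 16, 45]
  [-∞, 78, -∞, ∞, 74, 25]
  [-∞, 16, 74, 23, ∞, -∞]
  [93, -∞, -∞, 89, -∞, ∞]
D(2):
  [∞, -∞, -∞, -∞, -∞, -∞]
  [-∞, ∞, 51, 42, -∞, -∞]
  [-∞, -∞, ∞, -∞, 16, 45]
  [-∞, 78, 51, ∞, 74, 25]
  [-∞, 16, 74, 23, ∞, -∞]
  [93, -∞, -∞, 89, -∞, ∞]
D(3):
  [∞, -∞, -∞, -∞, -∞, -∞]
  [-∞, ∞, 51, 42, 16, 45]
  [-∞, -∞, ∞, -∞, 16, 45]
  [-∞, 78, 51, ∞, 74, 45]
  [-∞, 16, 74, 23, ∞, 45]
  [93, -∞, -∞, 89, -∞, ∞]
D(4):
  [∞, -∞, -∞, -∞, -∞, -∞]
  [-∞, ∞, 51, 42, 42, 45]
  [-∞, -∞, ∞, -∞, 16, 45]
  [-∞, 78, 51, ∞, 74, 45]
  [-∞, 23, 74, 23, ∞, 45]
  [93, 78, 51, 89, 74, ∞]
D(5):
  [∞, -∞, -∞, -∞, -∞, -∞]
  [-∞, ∞, 51, 42, 42, 45]
  [-∞, 16, ∞, 16, 16, 45]
  [-∞, 78, 74, ∞, 74, 45]
  [-∞, 23, 74, 23, ∞, 45]
  [93, 78, 74, 89, 74, ∞]
D(6):
  [∞, -∞, -∞, -∞, -∞, -∞]
  [45, ∞, 51, 45, 45, 45]
  [45, 45, ∞, 45, 45, 45]
  [45, 78, 74, ∞, 74, 45]
  [45, 45, 74, 45, ∞, 45]
  [93, 78, 74, 89, 74, ∞]
Answer: A* = [[∞, -∞, -∞, -∞, -∞, -∞], [45, ∞, 51, 45, 45, 45], [45, 45, ∞, 45, 45, 45], [45, 78, 74, ∞, 74, 45], [45, 45, 74, 45, ∞, 45], [93, 78, 74, 89, 74, ∞]]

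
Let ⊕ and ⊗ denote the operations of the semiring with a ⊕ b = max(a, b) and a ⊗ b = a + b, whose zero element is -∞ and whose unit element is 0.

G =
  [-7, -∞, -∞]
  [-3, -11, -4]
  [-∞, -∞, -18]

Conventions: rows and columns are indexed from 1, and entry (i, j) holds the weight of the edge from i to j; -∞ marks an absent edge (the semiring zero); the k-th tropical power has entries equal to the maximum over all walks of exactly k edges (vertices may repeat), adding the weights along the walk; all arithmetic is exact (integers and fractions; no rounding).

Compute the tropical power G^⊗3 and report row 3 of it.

G^⊗2:
  [-14, -∞, -∞]
  [-10, -22, -15]
  [-∞, -∞, -36]
G^⊗3:
  [-21, -∞, -∞]
  [-17, -33, -26]
  [-∞, -∞, -54]
Answer: row 3 of G^⊗3 = [-∞, -∞, -54]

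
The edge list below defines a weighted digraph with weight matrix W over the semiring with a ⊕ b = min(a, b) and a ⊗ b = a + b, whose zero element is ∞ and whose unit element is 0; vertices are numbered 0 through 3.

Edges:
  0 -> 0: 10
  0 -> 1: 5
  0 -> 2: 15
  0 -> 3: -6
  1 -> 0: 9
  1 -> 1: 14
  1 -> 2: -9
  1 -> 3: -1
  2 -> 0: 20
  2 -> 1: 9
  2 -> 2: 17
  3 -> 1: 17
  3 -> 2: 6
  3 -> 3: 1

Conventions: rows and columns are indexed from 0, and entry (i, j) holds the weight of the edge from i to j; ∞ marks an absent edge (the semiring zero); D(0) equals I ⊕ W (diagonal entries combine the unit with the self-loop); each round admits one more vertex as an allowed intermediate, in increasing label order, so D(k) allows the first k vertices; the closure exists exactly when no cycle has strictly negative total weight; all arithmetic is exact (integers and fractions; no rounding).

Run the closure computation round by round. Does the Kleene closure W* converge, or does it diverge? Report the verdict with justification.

D(0):
  [0, 5, 15, -6]
  [9, 0, -9, -1]
  [20, 9, 0, ∞]
  [∞, 17, 6, 0]
D(1):
  [0, 5, 15, -6]
  [9, 0, -9, -1]
  [20, 9, 0, 14]
  [∞, 17, 6, 0]
D(2):
  [0, 5, -4, -6]
  [9, 0, -9, -1]
  [18, 9, 0, 8]
  [26, 17, 6, 0]
D(3):
  [0, 5, -4, -6]
  [9, 0, -9, -1]
  [18, 9, 0, 8]
  [24, 15, 6, 0]
D(4):
  [0, 5, -4, -6]
  [9, 0, -9, -1]
  [18, 9, 0, 8]
  [24, 15, 6, 0]
Key observation: every diagonal entry stays at the unit through all rounds, so no improving cycle exists.
Answer: CONVERGES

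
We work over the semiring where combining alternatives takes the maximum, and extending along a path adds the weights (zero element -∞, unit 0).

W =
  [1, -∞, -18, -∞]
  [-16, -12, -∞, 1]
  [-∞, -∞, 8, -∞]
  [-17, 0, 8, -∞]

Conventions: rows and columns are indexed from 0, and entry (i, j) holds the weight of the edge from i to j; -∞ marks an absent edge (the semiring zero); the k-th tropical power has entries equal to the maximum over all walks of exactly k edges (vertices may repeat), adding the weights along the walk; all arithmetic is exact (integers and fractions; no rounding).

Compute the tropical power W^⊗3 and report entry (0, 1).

W^⊗2:
  [2, -∞, -10, -∞]
  [-15, 1, 9, -11]
  [-∞, -∞, 16, -∞]
  [-16, -12, 16, 1]
W^⊗3:
  [3, -∞, -2, -∞]
  [-14, -11, 17, 2]
  [-∞, -∞, 24, -∞]
  [-15, 1, 24, -11]
Key observation: no walk of exactly 3 edges connects these vertices, so the entry is the semiring zero.
Answer: (W^⊗3)[0][1] = -∞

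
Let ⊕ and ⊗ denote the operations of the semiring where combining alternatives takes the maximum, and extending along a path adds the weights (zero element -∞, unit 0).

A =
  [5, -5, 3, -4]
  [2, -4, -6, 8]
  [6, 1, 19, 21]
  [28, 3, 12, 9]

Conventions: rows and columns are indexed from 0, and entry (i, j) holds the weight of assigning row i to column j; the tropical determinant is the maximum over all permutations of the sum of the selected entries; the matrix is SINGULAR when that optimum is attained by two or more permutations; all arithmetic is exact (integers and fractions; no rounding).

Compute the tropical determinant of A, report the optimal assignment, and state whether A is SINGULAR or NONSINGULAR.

σ = (0, 1, 2, 3): 5 + (-4) + 19 + 9 = 29
σ = (0, 1, 3, 2): 5 + (-4) + 21 + 12 = 34
σ = (0, 2, 1, 3): 5 + (-6) + 1 + 9 = 9
σ = (0, 2, 3, 1): 5 + (-6) + 21 + 3 = 23
σ = (0, 3, 1, 2): 5 + 8 + 1 + 12 = 26
σ = (0, 3, 2, 1): 5 + 8 + 19 + 3 = 35
σ = (1, 0, 2, 3): (-5) + 2 + 19 + 9 = 25
σ = (1, 0, 3, 2): (-5) + 2 + 21 + 12 = 30
σ = (1, 2, 0, 3): (-5) + (-6) + 6 + 9 = 4
σ = (1, 2, 3, 0): (-5) + (-6) + 21 + 28 = 38
σ = (1, 3, 0, 2): (-5) + 8 + 6 + 12 = 21
σ = (1, 3, 2, 0): (-5) + 8 + 19 + 28 = 50
σ = (2, 0, 1, 3): 3 + 2 + 1 + 9 = 15
σ = (2, 0, 3, 1): 3 + 2 + 21 + 3 = 29
σ = (2, 1, 0, 3): 3 + (-4) + 6 + 9 = 14
σ = (2, 1, 3, 0): 3 + (-4) + 21 + 28 = 48
σ = (2, 3, 0, 1): 3 + 8 + 6 + 3 = 20
σ = (2, 3, 1, 0): 3 + 8 + 1 + 28 = 40
σ = (3, 0, 1, 2): (-4) + 2 + 1 + 12 = 11
σ = (3, 0, 2, 1): (-4) + 2 + 19 + 3 = 20
σ = (3, 1, 0, 2): (-4) + (-4) + 6 + 12 = 10
σ = (3, 1, 2, 0): (-4) + (-4) + 19 + 28 = 39
σ = (3, 2, 0, 1): (-4) + (-6) + 6 + 3 = -1
σ = (3, 2, 1, 0): (-4) + (-6) + 1 + 28 = 19
Optimal value attained by: σ = (1, 3, 2, 0).
Answer: det⊕(A) = 50; verdict: NONSINGULAR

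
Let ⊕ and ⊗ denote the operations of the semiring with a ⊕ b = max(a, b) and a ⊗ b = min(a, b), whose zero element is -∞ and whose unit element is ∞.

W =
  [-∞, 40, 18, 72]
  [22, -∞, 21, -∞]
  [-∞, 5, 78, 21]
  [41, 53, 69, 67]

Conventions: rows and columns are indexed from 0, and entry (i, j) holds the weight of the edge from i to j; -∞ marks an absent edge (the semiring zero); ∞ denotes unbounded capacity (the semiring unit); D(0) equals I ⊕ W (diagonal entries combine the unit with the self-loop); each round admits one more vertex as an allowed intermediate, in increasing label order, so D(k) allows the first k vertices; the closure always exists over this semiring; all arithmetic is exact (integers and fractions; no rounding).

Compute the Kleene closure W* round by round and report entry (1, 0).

D(0):
  [∞, 40, 18, 72]
  [22, ∞, 21, -∞]
  [-∞, 5, ∞, 21]
  [41, 53, 69, ∞]
D(1):
  [∞, 40, 18, 72]
  [22, ∞, 21, 22]
  [-∞, 5, ∞, 21]
  [41, 53, 69, ∞]
D(2):
  [∞, 40, 21, 72]
  [22, ∞, 21, 22]
  [5, 5, ∞, 21]
  [41, 53, 69, ∞]
D(3):
  [∞, 40, 21, 72]
  [22, ∞, 21, 22]
  [5, 5, ∞, 21]
  [41, 53, 69, ∞]
D(4):
  [∞, 53, 69, 72]
  [22, ∞, 22, 22]
  [21, 21, ∞, 21]
  [41, 53, 69, ∞]
Answer: W*[1][0] = 22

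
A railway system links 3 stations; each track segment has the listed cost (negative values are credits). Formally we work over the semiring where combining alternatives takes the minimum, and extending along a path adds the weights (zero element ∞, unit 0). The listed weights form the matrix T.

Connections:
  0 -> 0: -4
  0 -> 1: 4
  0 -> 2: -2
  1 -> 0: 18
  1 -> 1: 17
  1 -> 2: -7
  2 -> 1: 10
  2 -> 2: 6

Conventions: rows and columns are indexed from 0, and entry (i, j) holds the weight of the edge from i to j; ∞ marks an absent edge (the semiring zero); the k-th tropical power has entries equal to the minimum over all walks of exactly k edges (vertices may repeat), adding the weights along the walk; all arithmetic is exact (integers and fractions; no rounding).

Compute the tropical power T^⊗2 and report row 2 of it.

T^⊗2:
  [-8, 0, -6]
  [14, 3, -1]
  [28, 16, 3]
Answer: row 2 of T^⊗2 = [28, 16, 3]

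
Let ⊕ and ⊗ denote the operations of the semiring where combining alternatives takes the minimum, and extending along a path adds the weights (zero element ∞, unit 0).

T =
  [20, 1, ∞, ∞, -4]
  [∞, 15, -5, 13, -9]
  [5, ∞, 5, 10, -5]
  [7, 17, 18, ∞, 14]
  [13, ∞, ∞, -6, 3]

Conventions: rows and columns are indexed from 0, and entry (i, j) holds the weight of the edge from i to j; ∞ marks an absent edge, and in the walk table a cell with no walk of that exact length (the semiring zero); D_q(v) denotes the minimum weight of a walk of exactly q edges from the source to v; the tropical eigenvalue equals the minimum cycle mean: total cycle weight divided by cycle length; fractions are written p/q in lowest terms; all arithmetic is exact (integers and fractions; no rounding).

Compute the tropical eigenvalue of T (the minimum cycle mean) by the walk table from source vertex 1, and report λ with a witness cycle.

q=0: [∞, 0, ∞, ∞, ∞]
q=1: [∞, 15, -5, 13, -9]
q=2: [0, 30, 0, -15, -10]
q=3: [-8, 1, 3, -16, -7]
q=4: [-9, -7, -4, -13, -12]
q=5: [-6, -8, -12, -18, -16]
Optimal cycle mean attained by: cycle 0->1->4->3->0, total 1 + (-9) + (-6) + 7, length 4.
Answer: λ = -7/4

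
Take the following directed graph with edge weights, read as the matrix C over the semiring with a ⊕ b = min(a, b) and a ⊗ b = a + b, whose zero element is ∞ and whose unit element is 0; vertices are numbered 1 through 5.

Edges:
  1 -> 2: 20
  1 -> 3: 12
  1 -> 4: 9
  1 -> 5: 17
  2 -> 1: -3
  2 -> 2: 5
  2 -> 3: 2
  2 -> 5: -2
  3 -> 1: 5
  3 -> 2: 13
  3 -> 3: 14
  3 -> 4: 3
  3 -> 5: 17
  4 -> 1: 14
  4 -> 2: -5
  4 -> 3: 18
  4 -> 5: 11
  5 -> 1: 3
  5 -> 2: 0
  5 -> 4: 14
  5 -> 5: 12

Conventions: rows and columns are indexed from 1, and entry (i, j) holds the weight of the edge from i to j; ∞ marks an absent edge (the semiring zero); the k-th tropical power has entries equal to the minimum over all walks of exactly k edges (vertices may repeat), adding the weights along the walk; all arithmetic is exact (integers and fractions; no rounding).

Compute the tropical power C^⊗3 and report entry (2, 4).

C^⊗2:
  [17, 4, 22, 15, 18]
  [1, -2, 7, 5, 3]
  [10, -2, 15, 14, 11]
  [-8, 0, -3, 21, -7]
  [-3, 5, 2, 12, -2]
C^⊗3:
  [1, 9, 6, 25, 2]
  [-5, 0, 0, 10, -4]
  [-5, 3, 0, 18, -4]
  [-4, -7, 2, 0, -2]
  [1, -2, 7, 5, 3]
Key observation: the optimum is the walk 2->2->3->4, with weight 5 + 2 + 3 = 10.
Optimal value attained by: walk 2->2->3->4.
Answer: (C^⊗3)[2][4] = 10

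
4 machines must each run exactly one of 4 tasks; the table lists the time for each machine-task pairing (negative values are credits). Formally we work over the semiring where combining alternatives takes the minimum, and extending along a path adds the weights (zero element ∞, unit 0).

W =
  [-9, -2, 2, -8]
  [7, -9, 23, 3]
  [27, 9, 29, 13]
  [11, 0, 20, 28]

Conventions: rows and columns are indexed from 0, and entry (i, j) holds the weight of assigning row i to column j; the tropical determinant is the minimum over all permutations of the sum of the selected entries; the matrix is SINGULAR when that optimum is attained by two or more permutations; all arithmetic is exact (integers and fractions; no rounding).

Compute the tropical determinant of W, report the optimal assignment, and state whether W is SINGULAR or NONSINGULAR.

σ = (0, 1, 2, 3): (-9) + (-9) + 29 + 28 = 39
σ = (0, 1, 3, 2): (-9) + (-9) + 13 + 20 = 15
σ = (0, 2, 1, 3): (-9) + 23 + 9 + 28 = 51
σ = (0, 2, 3, 1): (-9) + 23 + 13 + 0 = 27
σ = (0, 3, 1, 2): (-9) + 3 + 9 + 20 = 23
σ = (0, 3, 2, 1): (-9) + 3 + 29 + 0 = 23
σ = (1, 0, 2, 3): (-2) + 7 + 29 + 28 = 62
σ = (1, 0, 3, 2): (-2) + 7 + 13 + 20 = 38
σ = (1, 2, 0, 3): (-2) + 23 + 27 + 28 = 76
σ = (1, 2, 3, 0): (-2) + 23 + 13 + 11 = 45
σ = (1, 3, 0, 2): (-2) + 3 + 27 + 20 = 48
σ = (1, 3, 2, 0): (-2) + 3 + 29 + 11 = 41
σ = (2, 0, 1, 3): 2 + 7 + 9 + 28 = 46
σ = (2, 0, 3, 1): 2 + 7 + 13 + 0 = 22
σ = (2, 1, 0, 3): 2 + (-9) + 27 + 28 = 48
σ = (2, 1, 3, 0): 2 + (-9) + 13 + 11 = 17
σ = (2, 3, 0, 1): 2 + 3 + 27 + 0 = 32
σ = (2, 3, 1, 0): 2 + 3 + 9 + 11 = 25
σ = (3, 0, 1, 2): (-8) + 7 + 9 + 20 = 28
σ = (3, 0, 2, 1): (-8) + 7 + 29 + 0 = 28
σ = (3, 1, 0, 2): (-8) + (-9) + 27 + 20 = 30
σ = (3, 1, 2, 0): (-8) + (-9) + 29 + 11 = 23
σ = (3, 2, 0, 1): (-8) + 23 + 27 + 0 = 42
σ = (3, 2, 1, 0): (-8) + 23 + 9 + 11 = 35
Optimal value attained by: σ = (0, 1, 3, 2).
Answer: det⊕(W) = 15; verdict: NONSINGULAR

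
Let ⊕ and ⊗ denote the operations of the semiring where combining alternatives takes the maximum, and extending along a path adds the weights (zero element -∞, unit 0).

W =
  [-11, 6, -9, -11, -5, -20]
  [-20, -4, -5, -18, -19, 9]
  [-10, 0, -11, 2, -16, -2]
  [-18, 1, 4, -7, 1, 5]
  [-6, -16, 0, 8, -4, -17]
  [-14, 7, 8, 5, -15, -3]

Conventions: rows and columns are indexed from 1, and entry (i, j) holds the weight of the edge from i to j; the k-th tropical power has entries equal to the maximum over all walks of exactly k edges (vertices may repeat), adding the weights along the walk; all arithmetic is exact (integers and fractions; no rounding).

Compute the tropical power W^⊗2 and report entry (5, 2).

W^⊗2:
  [-11, 2, 1, 3, -9, 15]
  [-5, 16, 17, 14, -6, 6]
  [-16, 5, 6, 3, 3, 9]
  [-5, 12, 13, 10, -3, 10]
  [-10, 9, 12, 4, 9, 13]
  [-2, 8, 9, 10, 6, 16]
Key observation: the optimum is the walk 5->4->2, with weight 8 + 1 = 9.
Optimal value attained by: walk 5->4->2.
Answer: (W^⊗2)[5][2] = 9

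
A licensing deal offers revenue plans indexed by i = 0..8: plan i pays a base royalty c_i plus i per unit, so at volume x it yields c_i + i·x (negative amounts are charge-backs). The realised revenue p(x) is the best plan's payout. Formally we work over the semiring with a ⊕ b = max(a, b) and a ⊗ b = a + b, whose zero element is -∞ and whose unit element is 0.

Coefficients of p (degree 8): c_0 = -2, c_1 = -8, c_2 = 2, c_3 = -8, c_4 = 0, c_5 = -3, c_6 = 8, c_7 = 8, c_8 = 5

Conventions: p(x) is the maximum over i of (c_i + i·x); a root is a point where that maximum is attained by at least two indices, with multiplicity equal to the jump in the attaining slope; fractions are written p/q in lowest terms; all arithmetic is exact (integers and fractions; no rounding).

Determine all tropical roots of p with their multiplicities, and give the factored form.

hull edge (i=0, c=-2) to (i=2, c=2): slope 2, span 2
hull edge (i=2, c=2) to (i=6, c=8): slope 3/2, span 4
hull edge (i=6, c=8) to (i=7, c=8): slope 0, span 1
hull edge (i=7, c=8) to (i=8, c=5): slope -3, span 1
Factored form: p(x) = 5 ⊗ (x ⊕ (-2)) ⊗ (x ⊕ (-2)) ⊗ (x ⊕ (-3/2)) ⊗ (x ⊕ (-3/2)) ⊗ (x ⊕ (-3/2)) ⊗ (x ⊕ (-3/2)) ⊗ (x ⊕ 0) ⊗ (x ⊕ 3)
Answer: roots = -2 (mult 2), -3/2 (mult 4), 0 (mult 1), 3 (mult 1)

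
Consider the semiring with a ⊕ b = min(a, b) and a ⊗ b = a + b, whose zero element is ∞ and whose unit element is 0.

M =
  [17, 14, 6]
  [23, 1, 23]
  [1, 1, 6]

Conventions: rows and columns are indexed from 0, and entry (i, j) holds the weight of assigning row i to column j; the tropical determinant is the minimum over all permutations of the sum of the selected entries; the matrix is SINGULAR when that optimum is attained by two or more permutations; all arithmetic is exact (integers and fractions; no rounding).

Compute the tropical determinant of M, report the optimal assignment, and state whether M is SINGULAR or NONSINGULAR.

σ = (0, 1, 2): 17 + 1 + 6 = 24
σ = (0, 2, 1): 17 + 23 + 1 = 41
σ = (1, 0, 2): 14 + 23 + 6 = 43
σ = (1, 2, 0): 14 + 23 + 1 = 38
σ = (2, 0, 1): 6 + 23 + 1 = 30
σ = (2, 1, 0): 6 + 1 + 1 = 8
Optimal value attained by: σ = (2, 1, 0).
Answer: det⊕(M) = 8; verdict: NONSINGULAR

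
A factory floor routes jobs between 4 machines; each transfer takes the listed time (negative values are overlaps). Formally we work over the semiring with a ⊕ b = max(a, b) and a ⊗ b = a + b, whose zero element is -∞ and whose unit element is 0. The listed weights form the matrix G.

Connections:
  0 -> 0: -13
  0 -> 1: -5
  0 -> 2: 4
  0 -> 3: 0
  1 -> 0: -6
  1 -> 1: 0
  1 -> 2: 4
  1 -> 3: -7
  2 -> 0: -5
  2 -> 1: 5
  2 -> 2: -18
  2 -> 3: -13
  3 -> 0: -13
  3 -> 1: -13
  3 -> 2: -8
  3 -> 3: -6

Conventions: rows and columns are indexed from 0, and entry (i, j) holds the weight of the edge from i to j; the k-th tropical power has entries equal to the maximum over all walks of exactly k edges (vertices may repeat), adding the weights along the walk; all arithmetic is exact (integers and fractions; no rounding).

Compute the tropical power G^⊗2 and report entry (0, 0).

G^⊗2:
  [-1, 9, -1, -6]
  [-1, 9, 4, -6]
  [-1, 5, 9, -2]
  [-13, -3, -9, -12]
Key observation: the optimum is the walk 0->2->0, with weight 4 + (-5) = -1.
Optimal value attained by: walk 0->2->0.
Answer: (G^⊗2)[0][0] = -1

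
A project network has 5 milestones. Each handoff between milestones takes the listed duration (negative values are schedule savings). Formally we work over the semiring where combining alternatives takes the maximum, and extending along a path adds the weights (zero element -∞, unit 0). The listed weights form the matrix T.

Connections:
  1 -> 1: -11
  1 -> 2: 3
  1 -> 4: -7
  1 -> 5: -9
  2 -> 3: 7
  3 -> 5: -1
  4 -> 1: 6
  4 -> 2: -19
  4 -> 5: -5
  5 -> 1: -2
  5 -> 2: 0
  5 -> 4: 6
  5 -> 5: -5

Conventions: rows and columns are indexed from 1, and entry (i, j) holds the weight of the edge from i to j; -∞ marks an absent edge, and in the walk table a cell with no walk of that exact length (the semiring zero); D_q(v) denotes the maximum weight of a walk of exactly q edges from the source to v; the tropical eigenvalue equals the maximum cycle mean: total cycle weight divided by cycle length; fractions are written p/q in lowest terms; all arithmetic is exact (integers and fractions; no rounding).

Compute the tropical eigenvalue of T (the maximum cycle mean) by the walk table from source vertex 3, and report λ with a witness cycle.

q=0: [-∞, -∞, 0, -∞, -∞]
q=1: [-∞, -∞, -∞, -∞, -1]
q=2: [-3, -1, -∞, 5, -6]
q=3: [11, 0, 6, 0, 0]
q=4: [6, 14, 7, 6, 5]
q=5: [12, 9, 21, 11, 6]
Optimal cycle mean attained by: cycle 1->2->3->5->4->1, total 3 + 7 + (-1) + 6 + 6, length 5.
Answer: λ = 21/5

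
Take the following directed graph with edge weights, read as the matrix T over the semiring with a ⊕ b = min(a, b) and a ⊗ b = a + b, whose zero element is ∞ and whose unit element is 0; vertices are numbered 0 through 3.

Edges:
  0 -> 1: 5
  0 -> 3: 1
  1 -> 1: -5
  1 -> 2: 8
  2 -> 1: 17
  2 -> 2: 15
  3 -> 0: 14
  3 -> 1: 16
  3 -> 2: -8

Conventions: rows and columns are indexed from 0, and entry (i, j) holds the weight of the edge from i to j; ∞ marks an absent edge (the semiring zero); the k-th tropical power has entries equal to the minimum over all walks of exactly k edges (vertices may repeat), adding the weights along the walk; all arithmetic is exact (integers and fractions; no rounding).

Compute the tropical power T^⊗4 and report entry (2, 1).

T^⊗2:
  [15, 0, -7, ∞]
  [∞, -10, 3, ∞]
  [∞, 12, 25, ∞]
  [∞, 9, 7, 15]
T^⊗3:
  [∞, -5, 8, 16]
  [∞, -15, -2, ∞]
  [∞, 7, 20, ∞]
  [29, 4, 7, ∞]
T^⊗4:
  [30, -10, 3, ∞]
  [∞, -20, -7, ∞]
  [∞, 2, 15, ∞]
  [∞, -1, 12, 30]
Key observation: the optimum is the walk 2->1->1->1->1, with weight 17 + (-5) + (-5) + (-5) = 2.
Optimal value attained by: walk 2->1->1->1->1.
Answer: (T^⊗4)[2][1] = 2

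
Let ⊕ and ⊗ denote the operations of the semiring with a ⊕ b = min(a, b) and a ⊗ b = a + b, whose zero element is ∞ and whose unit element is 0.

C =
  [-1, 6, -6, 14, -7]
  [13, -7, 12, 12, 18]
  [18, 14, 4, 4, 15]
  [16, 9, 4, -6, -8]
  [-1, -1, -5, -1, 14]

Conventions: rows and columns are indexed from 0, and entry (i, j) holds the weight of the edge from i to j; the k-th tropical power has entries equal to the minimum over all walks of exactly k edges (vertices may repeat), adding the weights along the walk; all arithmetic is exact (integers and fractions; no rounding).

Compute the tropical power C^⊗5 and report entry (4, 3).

C^⊗2:
  [-8, -8, -12, -8, -8]
  [6, -14, 5, 5, 4]
  [14, 7, 8, -2, -4]
  [-9, -9, -13, -12, -14]
  [-2, -8, -7, -7, -9]
C^⊗3:
  [-9, -15, -14, -14, -16]
  [-1, -21, -2, -2, -3]
  [-5, -5, -9, -8, -10]
  [-15, -16, -19, -18, -20]
  [-10, -15, -14, -13, -15]
C^⊗4:
  [-17, -22, -21, -20, -22]
  [-8, -28, -9, -9, -10]
  [-11, -12, -15, -14, -16]
  [-21, -23, -25, -24, -26]
  [-16, -22, -20, -19, -21]
C^⊗5:
  [-23, -29, -27, -26, -28]
  [-15, -35, -16, -16, -17]
  [-17, -19, -21, -20, -22]
  [-27, -30, -31, -30, -32]
  [-22, -29, -26, -25, -27]
Key observation: the optimum is the walk 4->3->3->3->3->3, with weight (-1) + (-6) + (-6) + (-6) + (-6) = -25.
Optimal value attained by: walk 4->3->3->3->3->3.
Answer: (C^⊗5)[4][3] = -25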